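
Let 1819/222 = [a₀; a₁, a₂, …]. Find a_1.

1819 = 8·222 + 43   →  a_0 = 8
222 = 5·43 + 7   →  a_1 = 5

5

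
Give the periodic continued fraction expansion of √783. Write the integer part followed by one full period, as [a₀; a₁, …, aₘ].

a₀ = ⌊√783⌋ = 27.

[27; 1, 54]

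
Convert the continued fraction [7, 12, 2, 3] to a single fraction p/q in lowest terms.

Fold from the inside: start with 3/1.
  2 + 1/3 = 7/3
  12 + 3/7 = 87/7
  7 + 7/87 = 616/87

616/87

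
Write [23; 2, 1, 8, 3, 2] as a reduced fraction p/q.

Using pₖ = aₖpₖ₋₁ + pₖ₋₂ and qₖ = aₖqₖ₋₁ + qₖ₋₂:
  k=0: a=23, p=23, q=1
  k=1: a=2, p=47, q=2
  k=2: a=1, p=70, q=3
  k=3: a=8, p=607, q=26
  k=4: a=3, p=1891, q=81
  k=5: a=2, p=4389, q=188

4389/188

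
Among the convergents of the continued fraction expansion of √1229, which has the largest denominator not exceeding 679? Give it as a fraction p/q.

21490/613

√1229 = [35; 17, 1, 1, 17, 70, …] (period length 5).
Convergents:
  p_0/q_0 = 35/1
  p_1/q_1 = 596/17
  p_2/q_2 = 631/18
  p_3/q_3 = 1227/35
  p_4/q_4 = 21490/613
  p_5/q_5 = 1505527/42945
q_4 = 613 ≤ 679 < 42945 = q_5, so the answer is 21490/613.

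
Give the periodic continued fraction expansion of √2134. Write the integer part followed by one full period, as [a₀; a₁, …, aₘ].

a₀ = ⌊√2134⌋ = 46.
With m₀=0, d₀=1 and mₖ₊₁ = dₖaₖ − mₖ, dₖ₊₁ = (n − mₖ₊₁²)/dₖ, aₖ₊₁ = ⌊(a₀+mₖ₊₁)/dₖ₊₁⌋:
  k=1: m=46, d=18, a=5
  k=2: m=44, d=11, a=8
  k=3: m=44, d=18, a=5
  k=4: m=46, d=1, a=92
d=1 and a=2a₀=92 at k=4, so the next step gives (m, d) = (46, 18) again — its k=1 value — and the period has length 4.

[46; 5, 8, 5, 92]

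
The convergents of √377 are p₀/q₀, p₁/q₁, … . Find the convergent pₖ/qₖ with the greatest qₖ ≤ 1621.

√377 = [19; 2, 2, 2, 38, …] (period length 4).
Convergents:
  p_0/q_0 = 19/1
  p_1/q_1 = 39/2
  p_2/q_2 = 97/5
  p_3/q_3 = 233/12
  p_4/q_4 = 8951/461
  p_5/q_5 = 18135/934
  p_6/q_6 = 45221/2329
q_5 = 934 ≤ 1621 < 2329 = q_6, so the answer is 18135/934.

18135/934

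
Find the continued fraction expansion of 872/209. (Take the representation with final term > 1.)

[4; 5, 1, 4, 7]

872 = 4*209 + 36
209 = 5*36 + 29
36 = 1*29 + 7
29 = 4*7 + 1
7 = 7*1 + 0  (stop)
So 872/209 = [4; 5, 1, 4, 7].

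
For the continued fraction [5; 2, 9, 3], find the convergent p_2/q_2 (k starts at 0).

104/19

Using pₖ = aₖpₖ₋₁ + pₖ₋₂, qₖ = aₖqₖ₋₁ + qₖ₋₂ (with p₋₁=1, p₋₂=0, q₋₁=0, q₋₂=1):
  k=0: a=5, p=5, q=1
  k=1: a=2, p=11, q=2
  k=2: a=9, p=104, q=19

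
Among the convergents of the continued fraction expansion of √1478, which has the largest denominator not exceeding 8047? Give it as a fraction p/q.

√1478 = [38; 2, 4, 38, 4, 2, 76, …] (period length 6).
Convergents:
  p_0/q_0 = 38/1
  p_1/q_1 = 77/2
  p_2/q_2 = 346/9
  p_3/q_3 = 13225/344
  p_4/q_4 = 53246/1385
  p_5/q_5 = 119717/3114
  p_6/q_6 = 9151738/238049
q_5 = 3114 ≤ 8047 < 238049 = q_6, so the answer is 119717/3114.

119717/3114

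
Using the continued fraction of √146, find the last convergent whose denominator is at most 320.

3492/289

√146 = [12; 12, 24, …] (period length 2).
Convergents:
  p_0/q_0 = 12/1
  p_1/q_1 = 145/12
  p_2/q_2 = 3492/289
  p_3/q_3 = 42049/3480
q_2 = 289 ≤ 320 < 3480 = q_3, so the answer is 3492/289.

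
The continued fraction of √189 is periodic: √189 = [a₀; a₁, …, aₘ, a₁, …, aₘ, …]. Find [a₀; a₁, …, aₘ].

[13; 1, 2, 1, 26]

a₀ = ⌊√189⌋ = 13.
With m₀=0, d₀=1 and mₖ₊₁ = dₖaₖ − mₖ, dₖ₊₁ = (n − mₖ₊₁²)/dₖ, aₖ₊₁ = ⌊(a₀+mₖ₊₁)/dₖ₊₁⌋:
  k=1: m=13, d=20, a=1
  k=2: m=7, d=7, a=2
  k=3: m=7, d=20, a=1
  k=4: m=13, d=1, a=26
d=1 and a=2a₀=26 at k=4, so the next step gives (m, d) = (13, 20) again — its k=1 value — and the period has length 4.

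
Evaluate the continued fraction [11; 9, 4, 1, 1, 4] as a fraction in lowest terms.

4199/378

Fold from the inside: start with 4/1.
  1 + 1/4 = 5/4
  1 + 4/5 = 9/5
  4 + 5/9 = 41/9
  9 + 9/41 = 378/41
  11 + 41/378 = 4199/378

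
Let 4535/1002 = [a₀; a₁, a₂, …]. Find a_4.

7

4535 = 4·1002 + 527   →  a_0 = 4
1002 = 1·527 + 475   →  a_1 = 1
527 = 1·475 + 52   →  a_2 = 1
475 = 9·52 + 7   →  a_3 = 9
52 = 7·7 + 3   →  a_4 = 7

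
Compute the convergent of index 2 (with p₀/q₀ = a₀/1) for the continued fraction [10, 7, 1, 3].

81/8

Using pₖ = aₖpₖ₋₁ + pₖ₋₂, qₖ = aₖqₖ₋₁ + qₖ₋₂ (with p₋₁=1, p₋₂=0, q₋₁=0, q₋₂=1):
  k=0: a=10, p=10, q=1
  k=1: a=7, p=71, q=7
  k=2: a=1, p=81, q=8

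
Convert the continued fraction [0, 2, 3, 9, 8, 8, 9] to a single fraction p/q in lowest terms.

Fold from the inside: start with 9/1.
  8 + 1/9 = 73/9
  8 + 9/73 = 593/73
  9 + 73/593 = 5410/593
  3 + 593/5410 = 16823/5410
  2 + 5410/16823 = 39056/16823
  0 + 16823/39056 = 16823/39056

16823/39056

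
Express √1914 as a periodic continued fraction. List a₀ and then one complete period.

a₀ = ⌊√1914⌋ = 43.

[43; 1, 2, 1, 86]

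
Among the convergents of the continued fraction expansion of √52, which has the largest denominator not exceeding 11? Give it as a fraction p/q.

√52 = [7; 4, 1, 2, 1, 4, 14, …] (period length 6).
Convergents:
  p_0/q_0 = 7/1
  p_1/q_1 = 29/4
  p_2/q_2 = 36/5
  p_3/q_3 = 101/14
q_2 = 5 ≤ 11 < 14 = q_3, so the answer is 36/5.

36/5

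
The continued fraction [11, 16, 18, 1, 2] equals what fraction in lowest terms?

9945/899

Fold from the inside: start with 2/1.
  1 + 1/2 = 3/2
  18 + 2/3 = 56/3
  16 + 3/56 = 899/56
  11 + 56/899 = 9945/899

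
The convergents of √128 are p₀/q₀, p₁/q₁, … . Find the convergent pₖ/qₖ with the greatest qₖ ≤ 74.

√128 = [11; 3, 5, 3, 22, …] (period length 4).
Convergents:
  p_0/q_0 = 11/1
  p_1/q_1 = 34/3
  p_2/q_2 = 181/16
  p_3/q_3 = 577/51
  p_4/q_4 = 12875/1138
q_3 = 51 ≤ 74 < 1138 = q_4, so the answer is 577/51.

577/51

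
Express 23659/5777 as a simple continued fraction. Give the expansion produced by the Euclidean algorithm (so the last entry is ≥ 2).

23659 = 4×5777 + 551
5777 = 10×551 + 267
551 = 2×267 + 17
267 = 15×17 + 12
17 = 1×12 + 5
12 = 2×5 + 2
5 = 2×2 + 1
2 = 2×1 + 0  (stop)
So 23659/5777 = [4; 10, 2, 15, 1, 2, 2, 2].

[4; 10, 2, 15, 1, 2, 2, 2]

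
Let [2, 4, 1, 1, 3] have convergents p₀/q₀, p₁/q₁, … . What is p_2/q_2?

Using pₖ = aₖpₖ₋₁ + pₖ₋₂, qₖ = aₖqₖ₋₁ + qₖ₋₂ (with p₋₁=1, p₋₂=0, q₋₁=0, q₋₂=1):
  k=0: a=2, p=2, q=1
  k=1: a=4, p=9, q=4
  k=2: a=1, p=11, q=5

11/5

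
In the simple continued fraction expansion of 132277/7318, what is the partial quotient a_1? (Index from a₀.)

13

132277 = 18·7318 + 553   →  a_0 = 18
7318 = 13·553 + 129   →  a_1 = 13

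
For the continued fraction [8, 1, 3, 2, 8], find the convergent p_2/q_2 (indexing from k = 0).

Using pₖ = aₖpₖ₋₁ + pₖ₋₂, qₖ = aₖqₖ₋₁ + qₖ₋₂ (with p₋₁=1, p₋₂=0, q₋₁=0, q₋₂=1):
  k=0: a=8, p=8, q=1
  k=1: a=1, p=9, q=1
  k=2: a=3, p=35, q=4

35/4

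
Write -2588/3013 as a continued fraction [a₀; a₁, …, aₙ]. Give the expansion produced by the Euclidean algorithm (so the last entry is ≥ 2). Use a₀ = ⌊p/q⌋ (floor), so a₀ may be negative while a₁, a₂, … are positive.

-2588 = -1·3013 + 425
3013 = 7·425 + 38
425 = 11·38 + 7
38 = 5·7 + 3
7 = 2·3 + 1
3 = 3·1 + 0  (stop)
So -2588/3013 = [-1; 7, 11, 5, 2, 3].

[-1; 7, 11, 5, 2, 3]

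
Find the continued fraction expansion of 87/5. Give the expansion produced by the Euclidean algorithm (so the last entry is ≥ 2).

[17; 2, 2]

87 = 17·5 + 2
5 = 2·2 + 1
2 = 2·1 + 0  (stop)
So 87/5 = [17; 2, 2].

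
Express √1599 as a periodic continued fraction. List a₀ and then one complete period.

[39; 1, 78]

a₀ = ⌊√1599⌋ = 39.
With m₀=0, d₀=1 and mₖ₊₁ = dₖaₖ − mₖ, dₖ₊₁ = (n − mₖ₊₁²)/dₖ, aₖ₊₁ = ⌊(a₀+mₖ₊₁)/dₖ₊₁⌋:
  k=1: m=39, d=78, a=1
  k=2: m=39, d=1, a=78
d=1 and a=2a₀=78 at k=2, so the next step gives (m, d) = (39, 78) again — its k=1 value — and the period has length 2.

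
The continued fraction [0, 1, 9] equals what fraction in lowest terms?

9/10

Fold from the inside: start with 9/1.
  1 + 1/9 = 10/9
  0 + 9/10 = 9/10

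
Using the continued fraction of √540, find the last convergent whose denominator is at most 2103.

28327/1219

√540 = [23; 4, 4, 1, 10, 1, 4, 4, 46, …] (period length 8).
Convergents:
  p_0/q_0 = 23/1
  p_1/q_1 = 93/4
  p_2/q_2 = 395/17
  p_3/q_3 = 488/21
  p_4/q_4 = 5275/227
  p_5/q_5 = 5763/248
  p_6/q_6 = 28327/1219
  p_7/q_7 = 119071/5124
q_6 = 1219 ≤ 2103 < 5124 = q_7, so the answer is 28327/1219.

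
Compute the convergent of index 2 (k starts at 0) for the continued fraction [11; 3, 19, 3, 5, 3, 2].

657/58

Using pₖ = aₖpₖ₋₁ + pₖ₋₂, qₖ = aₖqₖ₋₁ + qₖ₋₂ (with p₋₁=1, p₋₂=0, q₋₁=0, q₋₂=1):
  k=0: a=11, p=11, q=1
  k=1: a=3, p=34, q=3
  k=2: a=19, p=657, q=58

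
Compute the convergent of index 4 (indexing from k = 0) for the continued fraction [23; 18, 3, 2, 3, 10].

10121/439

Using pₖ = aₖpₖ₋₁ + pₖ₋₂, qₖ = aₖqₖ₋₁ + qₖ₋₂ (with p₋₁=1, p₋₂=0, q₋₁=0, q₋₂=1):
  k=0: a=23, p=23, q=1
  k=1: a=18, p=415, q=18
  k=2: a=3, p=1268, q=55
  k=3: a=2, p=2951, q=128
  k=4: a=3, p=10121, q=439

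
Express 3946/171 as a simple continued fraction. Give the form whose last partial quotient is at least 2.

[23; 13, 6, 2]

3946 = 23×171 + 13
171 = 13×13 + 2
13 = 6×2 + 1
2 = 2×1 + 0  (stop)
So 3946/171 = [23; 13, 6, 2].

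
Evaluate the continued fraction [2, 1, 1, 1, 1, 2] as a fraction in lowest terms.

Fold from the inside: start with 2/1.
  1 + 1/2 = 3/2
  1 + 2/3 = 5/3
  1 + 3/5 = 8/5
  1 + 5/8 = 13/8
  2 + 8/13 = 34/13

34/13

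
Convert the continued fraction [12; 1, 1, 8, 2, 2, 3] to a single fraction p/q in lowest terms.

3796/303

Using pₖ = aₖpₖ₋₁ + pₖ₋₂ and qₖ = aₖqₖ₋₁ + qₖ₋₂:
  k=0: a=12, p=12, q=1
  k=1: a=1, p=13, q=1
  k=2: a=1, p=25, q=2
  k=3: a=8, p=213, q=17
  k=4: a=2, p=451, q=36
  k=5: a=2, p=1115, q=89
  k=6: a=3, p=3796, q=303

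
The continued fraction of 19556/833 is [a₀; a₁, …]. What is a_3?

5

19556 = 23·833 + 397   →  a_0 = 23
833 = 2·397 + 39   →  a_1 = 2
397 = 10·39 + 7   →  a_2 = 10
39 = 5·7 + 4   →  a_3 = 5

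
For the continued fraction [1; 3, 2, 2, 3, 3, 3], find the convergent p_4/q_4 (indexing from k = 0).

Using pₖ = aₖpₖ₋₁ + pₖ₋₂, qₖ = aₖqₖ₋₁ + qₖ₋₂ (with p₋₁=1, p₋₂=0, q₋₁=0, q₋₂=1):
  k=0: a=1, p=1, q=1
  k=1: a=3, p=4, q=3
  k=2: a=2, p=9, q=7
  k=3: a=2, p=22, q=17
  k=4: a=3, p=75, q=58

75/58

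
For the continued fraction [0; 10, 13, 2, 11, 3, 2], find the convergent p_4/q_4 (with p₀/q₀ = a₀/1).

310/3123

Using pₖ = aₖpₖ₋₁ + pₖ₋₂, qₖ = aₖqₖ₋₁ + qₖ₋₂ (with p₋₁=1, p₋₂=0, q₋₁=0, q₋₂=1):
  k=0: a=0, p=0, q=1
  k=1: a=10, p=1, q=10
  k=2: a=13, p=13, q=131
  k=3: a=2, p=27, q=272
  k=4: a=11, p=310, q=3123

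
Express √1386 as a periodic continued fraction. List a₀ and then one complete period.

a₀ = ⌊√1386⌋ = 37.
With m₀=0, d₀=1 and mₖ₊₁ = dₖaₖ − mₖ, dₖ₊₁ = (n − mₖ₊₁²)/dₖ, aₖ₊₁ = ⌊(a₀+mₖ₊₁)/dₖ₊₁⌋:
  k=1: m=37, d=17, a=4
  k=2: m=31, d=25, a=2
  k=3: m=19, d=41, a=1
  k=4: m=22, d=22, a=2
  k=5: m=22, d=41, a=1
  k=6: m=19, d=25, a=2
  k=7: m=31, d=17, a=4
  k=8: m=37, d=1, a=74
d=1 and a=2a₀=74 at k=8, so the next step gives (m, d) = (37, 17) again — its k=1 value — and the period has length 8.

[37; 4, 2, 1, 2, 1, 2, 4, 74]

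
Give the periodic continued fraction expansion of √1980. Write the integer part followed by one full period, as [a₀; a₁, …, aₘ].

a₀ = ⌊√1980⌋ = 44.
With m₀=0, d₀=1 and mₖ₊₁ = dₖaₖ − mₖ, dₖ₊₁ = (n − mₖ₊₁²)/dₖ, aₖ₊₁ = ⌊(a₀+mₖ₊₁)/dₖ₊₁⌋:
  k=1: m=44, d=44, a=2
  k=2: m=44, d=1, a=88
d=1 and a=2a₀=88 at k=2, so the next step gives (m, d) = (44, 44) again — its k=1 value — and the period has length 2.

[44; 2, 88]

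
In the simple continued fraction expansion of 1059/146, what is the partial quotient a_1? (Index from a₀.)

3

1059 = 7·146 + 37   →  a_0 = 7
146 = 3·37 + 35   →  a_1 = 3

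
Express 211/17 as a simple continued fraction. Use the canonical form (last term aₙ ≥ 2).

[12; 2, 2, 3]

211 = 12*17 + 7
17 = 2*7 + 3
7 = 2*3 + 1
3 = 3*1 + 0  (stop)
So 211/17 = [12; 2, 2, 3].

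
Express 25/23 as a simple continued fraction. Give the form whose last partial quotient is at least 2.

25 = 1×23 + 2
23 = 11×2 + 1
2 = 2×1 + 0  (stop)
So 25/23 = [1; 11, 2].

[1; 11, 2]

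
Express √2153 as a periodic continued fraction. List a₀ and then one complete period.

[46; 2, 2, 92]

a₀ = ⌊√2153⌋ = 46.
With m₀=0, d₀=1 and mₖ₊₁ = dₖaₖ − mₖ, dₖ₊₁ = (n − mₖ₊₁²)/dₖ, aₖ₊₁ = ⌊(a₀+mₖ₊₁)/dₖ₊₁⌋:
  k=1: m=46, d=37, a=2
  k=2: m=28, d=37, a=2
  k=3: m=46, d=1, a=92
d=1 and a=2a₀=92 at k=3, so the next step gives (m, d) = (46, 37) again — its k=1 value — and the period has length 3.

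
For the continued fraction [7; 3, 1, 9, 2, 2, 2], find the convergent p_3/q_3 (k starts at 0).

283/39

Using pₖ = aₖpₖ₋₁ + pₖ₋₂, qₖ = aₖqₖ₋₁ + qₖ₋₂ (with p₋₁=1, p₋₂=0, q₋₁=0, q₋₂=1):
  k=0: a=7, p=7, q=1
  k=1: a=3, p=22, q=3
  k=2: a=1, p=29, q=4
  k=3: a=9, p=283, q=39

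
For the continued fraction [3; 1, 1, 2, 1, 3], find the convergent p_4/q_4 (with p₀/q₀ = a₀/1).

25/7

Using pₖ = aₖpₖ₋₁ + pₖ₋₂, qₖ = aₖqₖ₋₁ + qₖ₋₂ (with p₋₁=1, p₋₂=0, q₋₁=0, q₋₂=1):
  k=0: a=3, p=3, q=1
  k=1: a=1, p=4, q=1
  k=2: a=1, p=7, q=2
  k=3: a=2, p=18, q=5
  k=4: a=1, p=25, q=7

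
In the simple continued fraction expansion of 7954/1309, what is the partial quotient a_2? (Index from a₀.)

11

7954 = 6·1309 + 100   →  a_0 = 6
1309 = 13·100 + 9   →  a_1 = 13
100 = 11·9 + 1   →  a_2 = 11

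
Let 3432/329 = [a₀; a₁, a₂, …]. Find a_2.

3432 = 10·329 + 142   →  a_0 = 10
329 = 2·142 + 45   →  a_1 = 2
142 = 3·45 + 7   →  a_2 = 3

3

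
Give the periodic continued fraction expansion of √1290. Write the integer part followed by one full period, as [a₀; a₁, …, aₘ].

[35; 1, 10, 1, 70]

a₀ = ⌊√1290⌋ = 35.
With m₀=0, d₀=1 and mₖ₊₁ = dₖaₖ − mₖ, dₖ₊₁ = (n − mₖ₊₁²)/dₖ, aₖ₊₁ = ⌊(a₀+mₖ₊₁)/dₖ₊₁⌋:
  k=1: m=35, d=65, a=1
  k=2: m=30, d=6, a=10
  k=3: m=30, d=65, a=1
  k=4: m=35, d=1, a=70
d=1 and a=2a₀=70 at k=4, so the next step gives (m, d) = (35, 65) again — its k=1 value — and the period has length 4.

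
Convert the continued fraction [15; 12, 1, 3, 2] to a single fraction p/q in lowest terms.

1734/115

Using pₖ = aₖpₖ₋₁ + pₖ₋₂ and qₖ = aₖqₖ₋₁ + qₖ₋₂:
  k=0: a=15, p=15, q=1
  k=1: a=12, p=181, q=12
  k=2: a=1, p=196, q=13
  k=3: a=3, p=769, q=51
  k=4: a=2, p=1734, q=115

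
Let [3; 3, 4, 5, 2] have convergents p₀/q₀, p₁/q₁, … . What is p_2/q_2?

43/13

Using pₖ = aₖpₖ₋₁ + pₖ₋₂, qₖ = aₖqₖ₋₁ + qₖ₋₂ (with p₋₁=1, p₋₂=0, q₋₁=0, q₋₂=1):
  k=0: a=3, p=3, q=1
  k=1: a=3, p=10, q=3
  k=2: a=4, p=43, q=13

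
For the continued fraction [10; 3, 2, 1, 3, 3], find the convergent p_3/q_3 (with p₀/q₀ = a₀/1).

Using pₖ = aₖpₖ₋₁ + pₖ₋₂, qₖ = aₖqₖ₋₁ + qₖ₋₂ (with p₋₁=1, p₋₂=0, q₋₁=0, q₋₂=1):
  k=0: a=10, p=10, q=1
  k=1: a=3, p=31, q=3
  k=2: a=2, p=72, q=7
  k=3: a=1, p=103, q=10

103/10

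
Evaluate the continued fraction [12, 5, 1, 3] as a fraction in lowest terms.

Using pₖ = aₖpₖ₋₁ + pₖ₋₂ and qₖ = aₖqₖ₋₁ + qₖ₋₂:
  k=0: a=12, p=12, q=1
  k=1: a=5, p=61, q=5
  k=2: a=1, p=73, q=6
  k=3: a=3, p=280, q=23

280/23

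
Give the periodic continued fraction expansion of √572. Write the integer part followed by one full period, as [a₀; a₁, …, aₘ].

a₀ = ⌊√572⌋ = 23.
With m₀=0, d₀=1 and mₖ₊₁ = dₖaₖ − mₖ, dₖ₊₁ = (n − mₖ₊₁²)/dₖ, aₖ₊₁ = ⌊(a₀+mₖ₊₁)/dₖ₊₁⌋:
  k=1: m=23, d=43, a=1
  k=2: m=20, d=4, a=10
  k=3: m=20, d=43, a=1
  k=4: m=23, d=1, a=46
d=1 and a=2a₀=46 at k=4, so the next step gives (m, d) = (23, 43) again — its k=1 value — and the period has length 4.

[23; 1, 10, 1, 46]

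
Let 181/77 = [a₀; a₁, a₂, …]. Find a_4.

181 = 2·77 + 27   →  a_0 = 2
77 = 2·27 + 23   →  a_1 = 2
27 = 1·23 + 4   →  a_2 = 1
23 = 5·4 + 3   →  a_3 = 5
4 = 1·3 + 1   →  a_4 = 1

1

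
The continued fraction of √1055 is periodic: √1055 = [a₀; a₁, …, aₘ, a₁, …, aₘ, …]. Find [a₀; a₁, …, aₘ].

[32; 2, 12, 2, 64]

a₀ = ⌊√1055⌋ = 32.
With m₀=0, d₀=1 and mₖ₊₁ = dₖaₖ − mₖ, dₖ₊₁ = (n − mₖ₊₁²)/dₖ, aₖ₊₁ = ⌊(a₀+mₖ₊₁)/dₖ₊₁⌋:
  k=1: m=32, d=31, a=2
  k=2: m=30, d=5, a=12
  k=3: m=30, d=31, a=2
  k=4: m=32, d=1, a=64
d=1 and a=2a₀=64 at k=4, so the next step gives (m, d) = (32, 31) again — its k=1 value — and the period has length 4.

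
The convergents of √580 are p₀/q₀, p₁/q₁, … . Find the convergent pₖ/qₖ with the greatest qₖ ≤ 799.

13896/577

√580 = [24; 12, 48, …] (period length 2).
Convergents:
  p_0/q_0 = 24/1
  p_1/q_1 = 289/12
  p_2/q_2 = 13896/577
  p_3/q_3 = 167041/6936
q_2 = 577 ≤ 799 < 6936 = q_3, so the answer is 13896/577.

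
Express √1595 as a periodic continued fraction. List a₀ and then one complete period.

a₀ = ⌊√1595⌋ = 39.
With m₀=0, d₀=1 and mₖ₊₁ = dₖaₖ − mₖ, dₖ₊₁ = (n − mₖ₊₁²)/dₖ, aₖ₊₁ = ⌊(a₀+mₖ₊₁)/dₖ₊₁⌋:
  k=1: m=39, d=74, a=1
  k=2: m=35, d=5, a=14
  k=3: m=35, d=74, a=1
  k=4: m=39, d=1, a=78
d=1 and a=2a₀=78 at k=4, so the next step gives (m, d) = (39, 74) again — its k=1 value — and the period has length 4.

[39; 1, 14, 1, 78]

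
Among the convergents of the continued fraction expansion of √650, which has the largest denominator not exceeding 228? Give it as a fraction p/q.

√650 = [25; 2, 50, …] (period length 2).
Convergents:
  p_0/q_0 = 25/1
  p_1/q_1 = 51/2
  p_2/q_2 = 2575/101
  p_3/q_3 = 5201/204
  p_4/q_4 = 262625/10301
q_3 = 204 ≤ 228 < 10301 = q_4, so the answer is 5201/204.

5201/204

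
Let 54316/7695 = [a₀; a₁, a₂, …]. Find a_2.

16

54316 = 7·7695 + 451   →  a_0 = 7
7695 = 17·451 + 28   →  a_1 = 17
451 = 16·28 + 3   →  a_2 = 16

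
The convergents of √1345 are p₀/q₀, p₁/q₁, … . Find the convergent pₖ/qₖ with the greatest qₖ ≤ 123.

√1345 = [36; 1, 2, 14, 2, 1, 72, …] (period length 6).
Convergents:
  p_0/q_0 = 36/1
  p_1/q_1 = 37/1
  p_2/q_2 = 110/3
  p_3/q_3 = 1577/43
  p_4/q_4 = 3264/89
  p_5/q_5 = 4841/132
q_4 = 89 ≤ 123 < 132 = q_5, so the answer is 3264/89.

3264/89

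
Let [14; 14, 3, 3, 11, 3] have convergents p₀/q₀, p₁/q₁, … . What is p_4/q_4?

Using pₖ = aₖpₖ₋₁ + pₖ₋₂, qₖ = aₖqₖ₋₁ + qₖ₋₂ (with p₋₁=1, p₋₂=0, q₋₁=0, q₋₂=1):
  k=0: a=14, p=14, q=1
  k=1: a=14, p=197, q=14
  k=2: a=3, p=605, q=43
  k=3: a=3, p=2012, q=143
  k=4: a=11, p=22737, q=1616

22737/1616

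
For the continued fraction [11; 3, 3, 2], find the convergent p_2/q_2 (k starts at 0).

113/10

Using pₖ = aₖpₖ₋₁ + pₖ₋₂, qₖ = aₖqₖ₋₁ + qₖ₋₂ (with p₋₁=1, p₋₂=0, q₋₁=0, q₋₂=1):
  k=0: a=11, p=11, q=1
  k=1: a=3, p=34, q=3
  k=2: a=3, p=113, q=10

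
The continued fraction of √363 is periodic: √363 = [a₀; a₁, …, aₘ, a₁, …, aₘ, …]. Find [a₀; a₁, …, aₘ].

a₀ = ⌊√363⌋ = 19.

[19; 19, 38]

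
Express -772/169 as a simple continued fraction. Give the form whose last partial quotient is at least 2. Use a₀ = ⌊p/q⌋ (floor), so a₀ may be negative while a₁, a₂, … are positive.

[-5; 2, 3, 5, 1, 3]

-772 = -5*169 + 73
169 = 2*73 + 23
73 = 3*23 + 4
23 = 5*4 + 3
4 = 1*3 + 1
3 = 3*1 + 0  (stop)
So -772/169 = [-5; 2, 3, 5, 1, 3].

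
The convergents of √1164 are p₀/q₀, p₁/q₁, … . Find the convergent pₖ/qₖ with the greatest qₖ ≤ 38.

580/17

√1164 = [34; 8, 1, 1, 16, 1, 1, 8, 68, …] (period length 8).
Convergents:
  p_0/q_0 = 34/1
  p_1/q_1 = 273/8
  p_2/q_2 = 307/9
  p_3/q_3 = 580/17
  p_4/q_4 = 9587/281
q_3 = 17 ≤ 38 < 281 = q_4, so the answer is 580/17.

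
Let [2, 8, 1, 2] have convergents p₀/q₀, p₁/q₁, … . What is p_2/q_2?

Using pₖ = aₖpₖ₋₁ + pₖ₋₂, qₖ = aₖqₖ₋₁ + qₖ₋₂ (with p₋₁=1, p₋₂=0, q₋₁=0, q₋₂=1):
  k=0: a=2, p=2, q=1
  k=1: a=8, p=17, q=8
  k=2: a=1, p=19, q=9

19/9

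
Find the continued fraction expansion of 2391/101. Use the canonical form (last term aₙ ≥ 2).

[23; 1, 2, 16, 2]

2391 = 23×101 + 68
101 = 1×68 + 33
68 = 2×33 + 2
33 = 16×2 + 1
2 = 2×1 + 0  (stop)
So 2391/101 = [23; 1, 2, 16, 2].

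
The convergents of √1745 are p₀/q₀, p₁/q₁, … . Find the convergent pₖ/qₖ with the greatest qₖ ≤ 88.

3133/75

√1745 = [41; 1, 3, 2, 2, 3, 1, 82, …] (period length 7).
Convergents:
  p_0/q_0 = 41/1
  p_1/q_1 = 42/1
  p_2/q_2 = 167/4
  p_3/q_3 = 376/9
  p_4/q_4 = 919/22
  p_5/q_5 = 3133/75
  p_6/q_6 = 4052/97
q_5 = 75 ≤ 88 < 97 = q_6, so the answer is 3133/75.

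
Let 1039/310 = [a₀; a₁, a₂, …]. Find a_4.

1039 = 3·310 + 109   →  a_0 = 3
310 = 2·109 + 92   →  a_1 = 2
109 = 1·92 + 17   →  a_2 = 1
92 = 5·17 + 7   →  a_3 = 5
17 = 2·7 + 3   →  a_4 = 2

2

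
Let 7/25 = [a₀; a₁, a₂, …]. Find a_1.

3

7 = 0·25 + 7   →  a_0 = 0
25 = 3·7 + 4   →  a_1 = 3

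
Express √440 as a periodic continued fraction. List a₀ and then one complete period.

[20; 1, 40]

a₀ = ⌊√440⌋ = 20.
With m₀=0, d₀=1 and mₖ₊₁ = dₖaₖ − mₖ, dₖ₊₁ = (n − mₖ₊₁²)/dₖ, aₖ₊₁ = ⌊(a₀+mₖ₊₁)/dₖ₊₁⌋:
  k=1: m=20, d=40, a=1
  k=2: m=20, d=1, a=40
d=1 and a=2a₀=40 at k=2, so the next step gives (m, d) = (20, 40) again — its k=1 value — and the period has length 2.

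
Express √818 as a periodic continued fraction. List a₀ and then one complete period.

a₀ = ⌊√818⌋ = 28.
With m₀=0, d₀=1 and mₖ₊₁ = dₖaₖ − mₖ, dₖ₊₁ = (n − mₖ₊₁²)/dₖ, aₖ₊₁ = ⌊(a₀+mₖ₊₁)/dₖ₊₁⌋:
  k=1: m=28, d=34, a=1
  k=2: m=6, d=23, a=1
  k=3: m=17, d=23, a=1
  k=4: m=6, d=34, a=1
  k=5: m=28, d=1, a=56
d=1 and a=2a₀=56 at k=5, so the next step gives (m, d) = (28, 34) again — its k=1 value — and the period has length 5.

[28; 1, 1, 1, 1, 56]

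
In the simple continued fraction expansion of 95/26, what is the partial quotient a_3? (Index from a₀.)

95 = 3·26 + 17   →  a_0 = 3
26 = 1·17 + 9   →  a_1 = 1
17 = 1·9 + 8   →  a_2 = 1
9 = 1·8 + 1   →  a_3 = 1

1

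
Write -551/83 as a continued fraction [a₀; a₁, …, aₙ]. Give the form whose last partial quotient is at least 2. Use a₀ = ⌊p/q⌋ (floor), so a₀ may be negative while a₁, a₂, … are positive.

[-7; 2, 1, 3, 3, 2]

-551 = -7×83 + 30
83 = 2×30 + 23
30 = 1×23 + 7
23 = 3×7 + 2
7 = 3×2 + 1
2 = 2×1 + 0  (stop)
So -551/83 = [-7; 2, 1, 3, 3, 2].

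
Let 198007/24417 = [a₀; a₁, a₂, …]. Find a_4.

8

198007 = 8·24417 + 2671   →  a_0 = 8
24417 = 9·2671 + 378   →  a_1 = 9
2671 = 7·378 + 25   →  a_2 = 7
378 = 15·25 + 3   →  a_3 = 15
25 = 8·3 + 1   →  a_4 = 8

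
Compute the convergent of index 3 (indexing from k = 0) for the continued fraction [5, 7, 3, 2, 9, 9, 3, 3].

262/51

Using pₖ = aₖpₖ₋₁ + pₖ₋₂, qₖ = aₖqₖ₋₁ + qₖ₋₂ (with p₋₁=1, p₋₂=0, q₋₁=0, q₋₂=1):
  k=0: a=5, p=5, q=1
  k=1: a=7, p=36, q=7
  k=2: a=3, p=113, q=22
  k=3: a=2, p=262, q=51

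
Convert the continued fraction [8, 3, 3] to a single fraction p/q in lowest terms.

Using pₖ = aₖpₖ₋₁ + pₖ₋₂ and qₖ = aₖqₖ₋₁ + qₖ₋₂:
  k=0: a=8, p=8, q=1
  k=1: a=3, p=25, q=3
  k=2: a=3, p=83, q=10

83/10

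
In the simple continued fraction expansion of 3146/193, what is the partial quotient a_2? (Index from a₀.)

3146 = 16·193 + 58   →  a_0 = 16
193 = 3·58 + 19   →  a_1 = 3
58 = 3·19 + 1   →  a_2 = 3

3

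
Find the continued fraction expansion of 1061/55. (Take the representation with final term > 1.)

1061 = 19*55 + 16
55 = 3*16 + 7
16 = 2*7 + 2
7 = 3*2 + 1
2 = 2*1 + 0  (stop)
So 1061/55 = [19; 3, 2, 3, 2].

[19; 3, 2, 3, 2]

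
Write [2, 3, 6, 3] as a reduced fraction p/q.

139/60

Fold from the inside: start with 3/1.
  6 + 1/3 = 19/3
  3 + 3/19 = 60/19
  2 + 19/60 = 139/60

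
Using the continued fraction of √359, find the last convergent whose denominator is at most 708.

√359 = [18; 1, 17, 1, 36, …] (period length 4).
Convergents:
  p_0/q_0 = 18/1
  p_1/q_1 = 19/1
  p_2/q_2 = 341/18
  p_3/q_3 = 360/19
  p_4/q_4 = 13301/702
  p_5/q_5 = 13661/721
q_4 = 702 ≤ 708 < 721 = q_5, so the answer is 13301/702.

13301/702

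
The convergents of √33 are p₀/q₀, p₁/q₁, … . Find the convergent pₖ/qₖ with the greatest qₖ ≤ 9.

√33 = [5; 1, 2, 1, 10, …] (period length 4).
Convergents:
  p_0/q_0 = 5/1
  p_1/q_1 = 6/1
  p_2/q_2 = 17/3
  p_3/q_3 = 23/4
  p_4/q_4 = 247/43
q_3 = 4 ≤ 9 < 43 = q_4, so the answer is 23/4.

23/4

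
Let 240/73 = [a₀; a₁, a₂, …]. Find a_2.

240 = 3·73 + 21   →  a_0 = 3
73 = 3·21 + 10   →  a_1 = 3
21 = 2·10 + 1   →  a_2 = 2

2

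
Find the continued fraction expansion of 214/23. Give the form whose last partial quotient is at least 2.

[9; 3, 3, 2]

214 = 9*23 + 7
23 = 3*7 + 2
7 = 3*2 + 1
2 = 2*1 + 0  (stop)
So 214/23 = [9; 3, 3, 2].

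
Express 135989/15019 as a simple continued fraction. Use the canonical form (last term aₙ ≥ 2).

[9; 18, 2, 1, 3, 2, 2, 13]

135989 = 9·15019 + 818
15019 = 18·818 + 295
818 = 2·295 + 228
295 = 1·228 + 67
228 = 3·67 + 27
67 = 2·27 + 13
27 = 2·13 + 1
13 = 13·1 + 0  (stop)
So 135989/15019 = [9; 18, 2, 1, 3, 2, 2, 13].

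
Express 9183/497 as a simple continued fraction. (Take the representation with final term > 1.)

[18; 2, 10, 3, 3, 2]

9183 = 18*497 + 237
497 = 2*237 + 23
237 = 10*23 + 7
23 = 3*7 + 2
7 = 3*2 + 1
2 = 2*1 + 0  (stop)
So 9183/497 = [18; 2, 10, 3, 3, 2].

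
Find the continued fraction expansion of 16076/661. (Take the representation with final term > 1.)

[24; 3, 8, 2, 12]

16076 = 24×661 + 212
661 = 3×212 + 25
212 = 8×25 + 12
25 = 2×12 + 1
12 = 12×1 + 0  (stop)
So 16076/661 = [24; 3, 8, 2, 12].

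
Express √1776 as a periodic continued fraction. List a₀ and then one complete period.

a₀ = ⌊√1776⌋ = 42.

[42; 7, 84]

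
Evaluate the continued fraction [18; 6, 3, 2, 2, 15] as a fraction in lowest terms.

Using pₖ = aₖpₖ₋₁ + pₖ₋₂ and qₖ = aₖqₖ₋₁ + qₖ₋₂:
  k=0: a=18, p=18, q=1
  k=1: a=6, p=109, q=6
  k=2: a=3, p=345, q=19
  k=3: a=2, p=799, q=44
  k=4: a=2, p=1943, q=107
  k=5: a=15, p=29944, q=1649

29944/1649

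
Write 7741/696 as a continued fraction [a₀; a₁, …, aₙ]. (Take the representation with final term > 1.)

[11; 8, 5, 3, 5]

7741 = 11×696 + 85
696 = 8×85 + 16
85 = 5×16 + 5
16 = 3×5 + 1
5 = 5×1 + 0  (stop)
So 7741/696 = [11; 8, 5, 3, 5].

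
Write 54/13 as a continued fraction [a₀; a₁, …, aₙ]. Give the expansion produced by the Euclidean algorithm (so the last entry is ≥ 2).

[4; 6, 2]

54 = 4·13 + 2
13 = 6·2 + 1
2 = 2·1 + 0  (stop)
So 54/13 = [4; 6, 2].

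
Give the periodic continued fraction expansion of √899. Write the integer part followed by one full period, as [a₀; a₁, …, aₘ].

[29; 1, 58]

a₀ = ⌊√899⌋ = 29.
With m₀=0, d₀=1 and mₖ₊₁ = dₖaₖ − mₖ, dₖ₊₁ = (n − mₖ₊₁²)/dₖ, aₖ₊₁ = ⌊(a₀+mₖ₊₁)/dₖ₊₁⌋:
  k=1: m=29, d=58, a=1
  k=2: m=29, d=1, a=58
d=1 and a=2a₀=58 at k=2, so the next step gives (m, d) = (29, 58) again — its k=1 value — and the period has length 2.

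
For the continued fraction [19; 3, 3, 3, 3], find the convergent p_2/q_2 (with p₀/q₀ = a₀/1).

193/10

Using pₖ = aₖpₖ₋₁ + pₖ₋₂, qₖ = aₖqₖ₋₁ + qₖ₋₂ (with p₋₁=1, p₋₂=0, q₋₁=0, q₋₂=1):
  k=0: a=19, p=19, q=1
  k=1: a=3, p=58, q=3
  k=2: a=3, p=193, q=10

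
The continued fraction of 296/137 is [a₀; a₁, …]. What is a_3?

296 = 2·137 + 22   →  a_0 = 2
137 = 6·22 + 5   →  a_1 = 6
22 = 4·5 + 2   →  a_2 = 4
5 = 2·2 + 1   →  a_3 = 2

2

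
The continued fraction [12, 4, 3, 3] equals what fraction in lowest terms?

Fold from the inside: start with 3/1.
  3 + 1/3 = 10/3
  4 + 3/10 = 43/10
  12 + 10/43 = 526/43

526/43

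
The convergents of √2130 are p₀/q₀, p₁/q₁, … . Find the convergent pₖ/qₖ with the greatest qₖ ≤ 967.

23999/520

√2130 = [46; 6, 1, 1, 2, 1, 1, 6, 92, …] (period length 8).
Convergents:
  p_0/q_0 = 46/1
  p_1/q_1 = 277/6
  p_2/q_2 = 323/7
  p_3/q_3 = 600/13
  p_4/q_4 = 1523/33
  p_5/q_5 = 2123/46
  p_6/q_6 = 3646/79
  p_7/q_7 = 23999/520
  p_8/q_8 = 2211554/47919
q_7 = 520 ≤ 967 < 47919 = q_8, so the answer is 23999/520.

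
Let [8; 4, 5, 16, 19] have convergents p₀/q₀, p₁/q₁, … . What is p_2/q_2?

173/21

Using pₖ = aₖpₖ₋₁ + pₖ₋₂, qₖ = aₖqₖ₋₁ + qₖ₋₂ (with p₋₁=1, p₋₂=0, q₋₁=0, q₋₂=1):
  k=0: a=8, p=8, q=1
  k=1: a=4, p=33, q=4
  k=2: a=5, p=173, q=21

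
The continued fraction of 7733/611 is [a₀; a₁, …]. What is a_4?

7733 = 12·611 + 401   →  a_0 = 12
611 = 1·401 + 210   →  a_1 = 1
401 = 1·210 + 191   →  a_2 = 1
210 = 1·191 + 19   →  a_3 = 1
191 = 10·19 + 1   →  a_4 = 10

10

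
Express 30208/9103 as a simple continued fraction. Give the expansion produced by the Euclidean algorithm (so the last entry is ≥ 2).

30208 = 3·9103 + 2899
9103 = 3·2899 + 406
2899 = 7·406 + 57
406 = 7·57 + 7
57 = 8·7 + 1
7 = 7·1 + 0  (stop)
So 30208/9103 = [3; 3, 7, 7, 8, 7].

[3; 3, 7, 7, 8, 7]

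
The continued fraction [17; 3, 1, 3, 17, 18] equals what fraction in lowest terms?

80755/4677

Fold from the inside: start with 18/1.
  17 + 1/18 = 307/18
  3 + 18/307 = 939/307
  1 + 307/939 = 1246/939
  3 + 939/1246 = 4677/1246
  17 + 1246/4677 = 80755/4677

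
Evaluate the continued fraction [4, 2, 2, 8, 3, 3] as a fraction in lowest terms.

Fold from the inside: start with 3/1.
  3 + 1/3 = 10/3
  8 + 3/10 = 83/10
  2 + 10/83 = 176/83
  2 + 83/176 = 435/176
  4 + 176/435 = 1916/435

1916/435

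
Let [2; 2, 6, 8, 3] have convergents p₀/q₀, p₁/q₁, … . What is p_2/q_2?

32/13

Using pₖ = aₖpₖ₋₁ + pₖ₋₂, qₖ = aₖqₖ₋₁ + qₖ₋₂ (with p₋₁=1, p₋₂=0, q₋₁=0, q₋₂=1):
  k=0: a=2, p=2, q=1
  k=1: a=2, p=5, q=2
  k=2: a=6, p=32, q=13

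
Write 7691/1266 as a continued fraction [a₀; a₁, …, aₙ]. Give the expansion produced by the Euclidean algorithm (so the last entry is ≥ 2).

[6; 13, 3, 15, 2]

7691 = 6*1266 + 95
1266 = 13*95 + 31
95 = 3*31 + 2
31 = 15*2 + 1
2 = 2*1 + 0  (stop)
So 7691/1266 = [6; 13, 3, 15, 2].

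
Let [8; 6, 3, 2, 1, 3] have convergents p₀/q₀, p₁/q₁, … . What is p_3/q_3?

Using pₖ = aₖpₖ₋₁ + pₖ₋₂, qₖ = aₖqₖ₋₁ + qₖ₋₂ (with p₋₁=1, p₋₂=0, q₋₁=0, q₋₂=1):
  k=0: a=8, p=8, q=1
  k=1: a=6, p=49, q=6
  k=2: a=3, p=155, q=19
  k=3: a=2, p=359, q=44

359/44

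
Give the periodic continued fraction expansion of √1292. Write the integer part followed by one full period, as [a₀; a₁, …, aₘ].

a₀ = ⌊√1292⌋ = 35.
With m₀=0, d₀=1 and mₖ₊₁ = dₖaₖ − mₖ, dₖ₊₁ = (n − mₖ₊₁²)/dₖ, aₖ₊₁ = ⌊(a₀+mₖ₊₁)/dₖ₊₁⌋:
  k=1: m=35, d=67, a=1
  k=2: m=32, d=4, a=16
  k=3: m=32, d=67, a=1
  k=4: m=35, d=1, a=70
d=1 and a=2a₀=70 at k=4, so the next step gives (m, d) = (35, 67) again — its k=1 value — and the period has length 4.

[35; 1, 16, 1, 70]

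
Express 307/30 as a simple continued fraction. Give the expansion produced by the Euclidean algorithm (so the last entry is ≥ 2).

[10; 4, 3, 2]

307 = 10·30 + 7
30 = 4·7 + 2
7 = 3·2 + 1
2 = 2·1 + 0  (stop)
So 307/30 = [10; 4, 3, 2].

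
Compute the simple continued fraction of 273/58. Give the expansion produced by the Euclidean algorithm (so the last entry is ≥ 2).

[4; 1, 2, 2, 2, 3]

273 = 4·58 + 41
58 = 1·41 + 17
41 = 2·17 + 7
17 = 2·7 + 3
7 = 2·3 + 1
3 = 3·1 + 0  (stop)
So 273/58 = [4; 1, 2, 2, 2, 3].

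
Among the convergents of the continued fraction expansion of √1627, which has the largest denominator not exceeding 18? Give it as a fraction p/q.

√1627 = [40; 2, 1, 39, 1, 2, 80, …] (period length 6).
Convergents:
  p_0/q_0 = 40/1
  p_1/q_1 = 81/2
  p_2/q_2 = 121/3
  p_3/q_3 = 4800/119
q_2 = 3 ≤ 18 < 119 = q_3, so the answer is 121/3.

121/3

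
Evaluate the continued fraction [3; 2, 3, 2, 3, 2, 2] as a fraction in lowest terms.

1055/307

Using pₖ = aₖpₖ₋₁ + pₖ₋₂ and qₖ = aₖqₖ₋₁ + qₖ₋₂:
  k=0: a=3, p=3, q=1
  k=1: a=2, p=7, q=2
  k=2: a=3, p=24, q=7
  k=3: a=2, p=55, q=16
  k=4: a=3, p=189, q=55
  k=5: a=2, p=433, q=126
  k=6: a=2, p=1055, q=307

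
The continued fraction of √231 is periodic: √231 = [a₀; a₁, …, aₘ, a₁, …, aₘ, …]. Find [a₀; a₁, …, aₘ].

[15; 5, 30]

a₀ = ⌊√231⌋ = 15.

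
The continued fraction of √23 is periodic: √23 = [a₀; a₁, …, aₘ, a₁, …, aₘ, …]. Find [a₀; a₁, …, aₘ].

[4; 1, 3, 1, 8]

a₀ = ⌊√23⌋ = 4.
With m₀=0, d₀=1 and mₖ₊₁ = dₖaₖ − mₖ, dₖ₊₁ = (n − mₖ₊₁²)/dₖ, aₖ₊₁ = ⌊(a₀+mₖ₊₁)/dₖ₊₁⌋:
  k=1: m=4, d=7, a=1
  k=2: m=3, d=2, a=3
  k=3: m=3, d=7, a=1
  k=4: m=4, d=1, a=8
d=1 and a=2a₀=8 at k=4, so the next step gives (m, d) = (4, 7) again — its k=1 value — and the period has length 4.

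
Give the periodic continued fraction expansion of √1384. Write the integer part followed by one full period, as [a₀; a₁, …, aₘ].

a₀ = ⌊√1384⌋ = 37.
With m₀=0, d₀=1 and mₖ₊₁ = dₖaₖ − mₖ, dₖ₊₁ = (n − mₖ₊₁²)/dₖ, aₖ₊₁ = ⌊(a₀+mₖ₊₁)/dₖ₊₁⌋:
  k=1: m=37, d=15, a=4
  k=2: m=23, d=57, a=1
  k=3: m=34, d=4, a=17
  k=4: m=34, d=57, a=1
  k=5: m=23, d=15, a=4
  k=6: m=37, d=1, a=74
d=1 and a=2a₀=74 at k=6, so the next step gives (m, d) = (37, 15) again — its k=1 value — and the period has length 6.

[37; 4, 1, 17, 1, 4, 74]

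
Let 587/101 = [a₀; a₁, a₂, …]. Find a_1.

1

587 = 5·101 + 82   →  a_0 = 5
101 = 1·82 + 19   →  a_1 = 1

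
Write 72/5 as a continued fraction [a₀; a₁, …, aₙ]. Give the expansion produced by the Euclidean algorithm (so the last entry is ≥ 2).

72 = 14·5 + 2
5 = 2·2 + 1
2 = 2·1 + 0  (stop)
So 72/5 = [14; 2, 2].

[14; 2, 2]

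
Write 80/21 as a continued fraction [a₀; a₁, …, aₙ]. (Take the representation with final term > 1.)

[3; 1, 4, 4]

80 = 3*21 + 17
21 = 1*17 + 4
17 = 4*4 + 1
4 = 4*1 + 0  (stop)
So 80/21 = [3; 1, 4, 4].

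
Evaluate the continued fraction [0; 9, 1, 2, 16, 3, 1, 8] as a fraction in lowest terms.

1742/16851

Fold from the inside: start with 8/1.
  1 + 1/8 = 9/8
  3 + 8/9 = 35/9
  16 + 9/35 = 569/35
  2 + 35/569 = 1173/569
  1 + 569/1173 = 1742/1173
  9 + 1173/1742 = 16851/1742
  0 + 1742/16851 = 1742/16851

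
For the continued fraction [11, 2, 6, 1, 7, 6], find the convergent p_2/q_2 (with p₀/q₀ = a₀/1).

Using pₖ = aₖpₖ₋₁ + pₖ₋₂, qₖ = aₖqₖ₋₁ + qₖ₋₂ (with p₋₁=1, p₋₂=0, q₋₁=0, q₋₂=1):
  k=0: a=11, p=11, q=1
  k=1: a=2, p=23, q=2
  k=2: a=6, p=149, q=13

149/13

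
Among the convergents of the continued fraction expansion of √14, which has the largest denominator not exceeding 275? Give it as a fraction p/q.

√14 = [3; 1, 2, 1, 6, …] (period length 4).
Convergents:
  p_0/q_0 = 3/1
  p_1/q_1 = 4/1
  p_2/q_2 = 11/3
  p_3/q_3 = 15/4
  p_4/q_4 = 101/27
  p_5/q_5 = 116/31
  p_6/q_6 = 333/89
  p_7/q_7 = 449/120
  p_8/q_8 = 3027/809
q_7 = 120 ≤ 275 < 809 = q_8, so the answer is 449/120.

449/120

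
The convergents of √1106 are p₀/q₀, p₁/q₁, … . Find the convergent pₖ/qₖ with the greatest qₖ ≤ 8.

133/4

√1106 = [33; 3, 1, 8, 1, 3, 66, …] (period length 6).
Convergents:
  p_0/q_0 = 33/1
  p_1/q_1 = 100/3
  p_2/q_2 = 133/4
  p_3/q_3 = 1164/35
q_2 = 4 ≤ 8 < 35 = q_3, so the answer is 133/4.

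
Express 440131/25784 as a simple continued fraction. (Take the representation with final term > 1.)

[17; 14, 3, 3, 16, 11]

440131 = 17×25784 + 1803
25784 = 14×1803 + 542
1803 = 3×542 + 177
542 = 3×177 + 11
177 = 16×11 + 1
11 = 11×1 + 0  (stop)
So 440131/25784 = [17; 14, 3, 3, 16, 11].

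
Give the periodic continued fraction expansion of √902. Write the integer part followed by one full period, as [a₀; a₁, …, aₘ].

[30; 30, 60]

a₀ = ⌊√902⌋ = 30.
With m₀=0, d₀=1 and mₖ₊₁ = dₖaₖ − mₖ, dₖ₊₁ = (n − mₖ₊₁²)/dₖ, aₖ₊₁ = ⌊(a₀+mₖ₊₁)/dₖ₊₁⌋:
  k=1: m=30, d=2, a=30
  k=2: m=30, d=1, a=60
d=1 and a=2a₀=60 at k=2, so the next step gives (m, d) = (30, 2) again — its k=1 value — and the period has length 2.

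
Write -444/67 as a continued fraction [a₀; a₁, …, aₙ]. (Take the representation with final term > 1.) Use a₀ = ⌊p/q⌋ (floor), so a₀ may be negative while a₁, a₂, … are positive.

-444 = -7×67 + 25
67 = 2×25 + 17
25 = 1×17 + 8
17 = 2×8 + 1
8 = 8×1 + 0  (stop)
So -444/67 = [-7; 2, 1, 2, 8].

[-7; 2, 1, 2, 8]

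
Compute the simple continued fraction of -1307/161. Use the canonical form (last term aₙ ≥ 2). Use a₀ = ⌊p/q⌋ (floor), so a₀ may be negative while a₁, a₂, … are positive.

[-9; 1, 7, 2, 9]

-1307 = -9·161 + 142
161 = 1·142 + 19
142 = 7·19 + 9
19 = 2·9 + 1
9 = 9·1 + 0  (stop)
So -1307/161 = [-9; 1, 7, 2, 9].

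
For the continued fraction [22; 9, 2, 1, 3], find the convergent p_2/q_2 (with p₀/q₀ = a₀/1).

420/19

Using pₖ = aₖpₖ₋₁ + pₖ₋₂, qₖ = aₖqₖ₋₁ + qₖ₋₂ (with p₋₁=1, p₋₂=0, q₋₁=0, q₋₂=1):
  k=0: a=22, p=22, q=1
  k=1: a=9, p=199, q=9
  k=2: a=2, p=420, q=19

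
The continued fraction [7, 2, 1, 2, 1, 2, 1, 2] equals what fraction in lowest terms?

Using pₖ = aₖpₖ₋₁ + pₖ₋₂ and qₖ = aₖqₖ₋₁ + qₖ₋₂:
  k=0: a=7, p=7, q=1
  k=1: a=2, p=15, q=2
  k=2: a=1, p=22, q=3
  k=3: a=2, p=59, q=8
  k=4: a=1, p=81, q=11
  k=5: a=2, p=221, q=30
  k=6: a=1, p=302, q=41
  k=7: a=2, p=825, q=112

825/112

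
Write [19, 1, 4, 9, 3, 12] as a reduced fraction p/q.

34895/1762

Using pₖ = aₖpₖ₋₁ + pₖ₋₂ and qₖ = aₖqₖ₋₁ + qₖ₋₂:
  k=0: a=19, p=19, q=1
  k=1: a=1, p=20, q=1
  k=2: a=4, p=99, q=5
  k=3: a=9, p=911, q=46
  k=4: a=3, p=2832, q=143
  k=5: a=12, p=34895, q=1762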